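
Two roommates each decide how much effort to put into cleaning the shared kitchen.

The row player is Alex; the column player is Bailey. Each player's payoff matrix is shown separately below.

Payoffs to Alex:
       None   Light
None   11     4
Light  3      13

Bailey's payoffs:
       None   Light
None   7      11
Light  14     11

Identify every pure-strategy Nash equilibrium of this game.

Alex against None: payoffs 11, 3 → best response None.
Alex against Light: payoffs 4, 13 → best response Light.
Bailey against None: payoffs 7, 11 → best response Light.
Bailey against Light: payoffs 14, 11 → best response None.
No profile is a mutual best response for all players.

none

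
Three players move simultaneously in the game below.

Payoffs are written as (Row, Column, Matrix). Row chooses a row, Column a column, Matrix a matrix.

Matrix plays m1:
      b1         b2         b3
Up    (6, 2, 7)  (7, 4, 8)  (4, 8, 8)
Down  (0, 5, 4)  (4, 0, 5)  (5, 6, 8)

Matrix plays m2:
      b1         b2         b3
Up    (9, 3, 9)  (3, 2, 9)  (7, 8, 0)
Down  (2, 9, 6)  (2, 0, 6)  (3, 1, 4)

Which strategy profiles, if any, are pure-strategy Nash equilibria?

(Down, b3, m1)

Row against (b1, m1): payoffs 6, 0 → best response Up.
Row against (b1, m2): payoffs 9, 2 → best response Up.
Row against (b2, m1): payoffs 7, 4 → best response Up.
Row against (b2, m2): payoffs 3, 2 → best response Up.
Row against (b3, m1): payoffs 4, 5 → best response Down.
Row against (b3, m2): payoffs 7, 3 → best response Up.
Column against (Up, m1): payoffs 2, 4, 8 → best response b3.
Column against (Up, m2): payoffs 3, 2, 8 → best response b3.
Column against (Down, m1): payoffs 5, 0, 6 → best response b3.
Column against (Down, m2): payoffs 9, 0, 1 → best response b1.
Matrix against (Up, b1): payoffs 7, 9 → best response m2.
Matrix against (Up, b2): payoffs 8, 9 → best response m2.
Matrix against (Up, b3): payoffs 8, 0 → best response m1.
Matrix against (Down, b1): payoffs 4, 6 → best response m2.
Matrix against (Down, b2): payoffs 5, 6 → best response m2.
Matrix against (Down, b3): payoffs 8, 4 → best response m1.
Mutual best responses: (Down, b3, m1).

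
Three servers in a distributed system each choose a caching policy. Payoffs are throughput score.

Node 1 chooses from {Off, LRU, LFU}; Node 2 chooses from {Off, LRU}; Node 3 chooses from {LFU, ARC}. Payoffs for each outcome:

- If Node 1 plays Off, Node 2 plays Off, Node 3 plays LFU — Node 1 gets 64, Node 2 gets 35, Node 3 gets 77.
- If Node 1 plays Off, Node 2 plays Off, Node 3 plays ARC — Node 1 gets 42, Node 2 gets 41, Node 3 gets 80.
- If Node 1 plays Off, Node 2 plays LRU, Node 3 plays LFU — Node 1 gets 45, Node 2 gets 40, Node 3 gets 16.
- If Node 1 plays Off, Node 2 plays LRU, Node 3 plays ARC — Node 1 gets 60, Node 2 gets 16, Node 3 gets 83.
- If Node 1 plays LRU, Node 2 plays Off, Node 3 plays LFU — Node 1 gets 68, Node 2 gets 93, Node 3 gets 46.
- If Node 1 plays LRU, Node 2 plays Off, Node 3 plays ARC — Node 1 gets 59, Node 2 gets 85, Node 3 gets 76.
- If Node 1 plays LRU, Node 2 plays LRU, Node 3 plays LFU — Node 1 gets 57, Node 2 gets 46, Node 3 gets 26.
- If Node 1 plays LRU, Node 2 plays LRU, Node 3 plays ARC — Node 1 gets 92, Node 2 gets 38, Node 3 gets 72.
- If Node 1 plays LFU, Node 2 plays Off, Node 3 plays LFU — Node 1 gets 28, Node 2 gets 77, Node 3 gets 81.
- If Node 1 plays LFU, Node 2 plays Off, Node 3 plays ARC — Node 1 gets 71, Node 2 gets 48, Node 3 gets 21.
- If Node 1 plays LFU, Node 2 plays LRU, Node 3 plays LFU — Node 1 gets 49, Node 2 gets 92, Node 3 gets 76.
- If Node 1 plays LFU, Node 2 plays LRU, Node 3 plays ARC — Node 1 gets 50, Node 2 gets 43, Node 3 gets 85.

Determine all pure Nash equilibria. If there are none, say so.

(Off, Off, LFU): Node 1 can switch to LRU (64 → 68). Not NE.
(Off, Off, ARC): Node 1 can switch to LRU (42 → 59). Not NE.
(Off, LRU, LFU): Node 1 can switch to LRU (45 → 57). Not NE.
(Off, LRU, ARC): Node 1 can switch to LRU (60 → 92). Not NE.
(LRU, Off, LFU): Node 3 can switch to ARC (46 → 76). Not NE.
(LRU, Off, ARC): Node 1 can switch to LFU (59 → 71). Not NE.
(LRU, LRU, LFU): Node 2 can switch to Off (46 → 93). Not NE.
(LRU, LRU, ARC): Node 2 can switch to Off (38 → 85). Not NE.
(LFU, Off, LFU): Node 1 can switch to Off (28 → 64). Not NE.
(LFU, Off, ARC): Node 3 can switch to LFU (21 → 81). Not NE.
(LFU, LRU, LFU): Node 1 can switch to LRU (49 → 57). Not NE.
(LFU, LRU, ARC): Node 1 can switch to Off (50 → 60). Not NE.

No pure-strategy Nash equilibrium.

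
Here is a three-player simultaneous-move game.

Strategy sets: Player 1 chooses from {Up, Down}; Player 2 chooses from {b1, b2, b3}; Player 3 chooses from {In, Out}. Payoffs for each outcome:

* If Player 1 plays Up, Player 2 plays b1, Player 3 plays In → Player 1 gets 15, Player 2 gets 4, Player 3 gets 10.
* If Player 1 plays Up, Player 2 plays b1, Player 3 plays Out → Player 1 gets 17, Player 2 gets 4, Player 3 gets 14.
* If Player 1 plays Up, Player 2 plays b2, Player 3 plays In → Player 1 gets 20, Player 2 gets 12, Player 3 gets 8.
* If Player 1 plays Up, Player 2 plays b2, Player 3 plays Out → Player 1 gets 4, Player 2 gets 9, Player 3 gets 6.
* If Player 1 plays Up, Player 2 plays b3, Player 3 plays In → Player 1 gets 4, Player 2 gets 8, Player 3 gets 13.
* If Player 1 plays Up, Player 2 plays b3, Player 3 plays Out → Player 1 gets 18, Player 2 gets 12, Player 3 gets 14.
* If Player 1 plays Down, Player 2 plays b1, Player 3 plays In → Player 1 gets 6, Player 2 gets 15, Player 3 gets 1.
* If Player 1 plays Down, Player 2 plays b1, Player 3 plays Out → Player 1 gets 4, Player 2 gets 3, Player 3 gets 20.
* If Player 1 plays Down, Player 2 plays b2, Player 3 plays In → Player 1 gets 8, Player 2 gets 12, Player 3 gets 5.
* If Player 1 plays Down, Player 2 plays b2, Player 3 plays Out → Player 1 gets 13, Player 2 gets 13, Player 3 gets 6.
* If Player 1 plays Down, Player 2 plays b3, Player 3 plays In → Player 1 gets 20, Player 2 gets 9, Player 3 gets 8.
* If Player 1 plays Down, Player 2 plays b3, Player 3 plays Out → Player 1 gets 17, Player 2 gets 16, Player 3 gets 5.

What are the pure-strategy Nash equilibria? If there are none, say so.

(Up, b2, In); (Up, b3, Out)

Player 1 against (b1, In): payoffs 15, 6 → best response Up.
Player 1 against (b1, Out): payoffs 17, 4 → best response Up.
Player 1 against (b2, In): payoffs 20, 8 → best response Up.
Player 1 against (b2, Out): payoffs 4, 13 → best response Down.
Player 1 against (b3, In): payoffs 4, 20 → best response Down.
Player 1 against (b3, Out): payoffs 18, 17 → best response Up.
Player 2 against (Up, In): payoffs 4, 12, 8 → best response b2.
Player 2 against (Up, Out): payoffs 4, 9, 12 → best response b3.
Player 2 against (Down, In): payoffs 15, 12, 9 → best response b1.
Player 2 against (Down, Out): payoffs 3, 13, 16 → best response b3.
Player 3 against (Up, b1): payoffs 10, 14 → best response Out.
Player 3 against (Up, b2): payoffs 8, 6 → best response In.
Player 3 against (Up, b3): payoffs 13, 14 → best response Out.
Player 3 against (Down, b1): payoffs 1, 20 → best response Out.
Player 3 against (Down, b2): payoffs 5, 6 → best response Out.
Player 3 against (Down, b3): payoffs 8, 5 → best response In.
Mutual best responses: (Up, b2, In); (Up, b3, Out).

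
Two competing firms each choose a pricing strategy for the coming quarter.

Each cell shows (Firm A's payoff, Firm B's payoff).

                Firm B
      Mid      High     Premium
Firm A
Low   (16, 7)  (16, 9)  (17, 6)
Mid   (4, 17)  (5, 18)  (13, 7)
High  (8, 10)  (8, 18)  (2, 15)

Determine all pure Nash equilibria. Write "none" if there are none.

For each player, find the best response to each opponent profile; mutual best responses are the pure NE.
Firm A against Mid: payoffs 16, 4, 8 → best response Low.
Firm A against High: payoffs 16, 5, 8 → best response Low.
Firm A against Premium: payoffs 17, 13, 2 → best response Low.
Firm B against Low: payoffs 7, 9, 6 → best response High.
Firm B against Mid: payoffs 17, 18, 7 → best response High.
Firm B against High: payoffs 10, 18, 15 → best response High.
Mutual best responses: (Low, High).

(Low, High)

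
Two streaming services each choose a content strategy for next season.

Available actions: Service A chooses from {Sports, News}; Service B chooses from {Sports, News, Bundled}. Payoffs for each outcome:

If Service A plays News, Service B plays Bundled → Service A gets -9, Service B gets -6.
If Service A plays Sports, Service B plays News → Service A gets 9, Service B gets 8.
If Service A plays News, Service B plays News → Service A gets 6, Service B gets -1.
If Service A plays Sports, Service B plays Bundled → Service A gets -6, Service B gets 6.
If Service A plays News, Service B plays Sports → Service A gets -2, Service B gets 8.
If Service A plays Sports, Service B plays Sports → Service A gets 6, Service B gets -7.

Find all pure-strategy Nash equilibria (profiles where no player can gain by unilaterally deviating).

Pure NE: (Sports, News)

Check each profile: it is a Nash equilibrium iff no player can strictly gain by switching unilaterally.
(Sports, Sports): Service B can switch to News (-7 → 8). Not NE.
(Sports, News): Service A gets 9, best alternative 6; Service B gets 8, best alternative 6. No profitable deviation — NE.
(Sports, Bundled): Service B can switch to News (6 → 8). Not NE.
(News, Sports): Service A can switch to Sports (-2 → 6). Not NE.
(News, News): Service A can switch to Sports (6 → 9). Not NE.
(News, Bundled): Service A can switch to Sports (-9 → -6). Not NE.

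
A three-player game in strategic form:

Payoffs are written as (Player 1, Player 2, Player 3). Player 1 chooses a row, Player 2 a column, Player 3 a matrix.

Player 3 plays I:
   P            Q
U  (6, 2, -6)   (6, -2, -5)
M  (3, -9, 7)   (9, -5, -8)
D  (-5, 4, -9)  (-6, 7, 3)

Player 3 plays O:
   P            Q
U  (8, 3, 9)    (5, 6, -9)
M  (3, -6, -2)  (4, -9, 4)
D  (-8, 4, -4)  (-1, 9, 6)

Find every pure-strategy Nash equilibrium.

No pure-strategy Nash equilibrium.

(U, P, I): Player 3 can switch to O (-6 → 9). Not NE.
(U, P, O): Player 2 can switch to Q (3 → 6). Not NE.
(U, Q, I): Player 1 can switch to M (6 → 9). Not NE.
(U, Q, O): Player 3 can switch to I (-9 → -5). Not NE.
(M, P, I): Player 1 can switch to U (3 → 6). Not NE.
(M, P, O): Player 1 can switch to U (3 → 8). Not NE.
(M, Q, I): Player 3 can switch to O (-8 → 4). Not NE.
(M, Q, O): Player 1 can switch to U (4 → 5). Not NE.
(D, P, I): Player 1 can switch to U (-5 → 6). Not NE.
(D, P, O): Player 1 can switch to U (-8 → 8). Not NE.
(The remaining 2 profiles each have a profitable deviation by the same check.)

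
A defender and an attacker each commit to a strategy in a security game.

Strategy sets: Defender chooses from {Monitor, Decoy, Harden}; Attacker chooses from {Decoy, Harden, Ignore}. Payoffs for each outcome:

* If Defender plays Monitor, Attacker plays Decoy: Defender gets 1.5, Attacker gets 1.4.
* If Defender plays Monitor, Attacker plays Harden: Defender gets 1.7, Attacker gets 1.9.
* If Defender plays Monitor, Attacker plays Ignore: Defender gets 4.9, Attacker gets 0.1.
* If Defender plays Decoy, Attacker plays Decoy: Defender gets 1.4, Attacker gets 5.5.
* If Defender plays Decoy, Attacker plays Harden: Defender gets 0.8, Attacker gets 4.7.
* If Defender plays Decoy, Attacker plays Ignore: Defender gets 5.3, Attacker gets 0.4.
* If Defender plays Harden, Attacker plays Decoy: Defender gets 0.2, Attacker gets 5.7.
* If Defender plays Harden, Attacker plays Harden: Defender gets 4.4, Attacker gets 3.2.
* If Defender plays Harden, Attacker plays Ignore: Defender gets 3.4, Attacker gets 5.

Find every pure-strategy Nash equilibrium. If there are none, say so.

Defender against Decoy: payoffs 1.5, 1.4, 0.2 → best response Monitor.
Defender against Harden: payoffs 1.7, 0.8, 4.4 → best response Harden.
Defender against Ignore: payoffs 4.9, 5.3, 3.4 → best response Decoy.
Attacker against Monitor: payoffs 1.4, 1.9, 0.1 → best response Harden.
Attacker against Decoy: payoffs 5.5, 4.7, 0.4 → best response Decoy.
Attacker against Harden: payoffs 5.7, 3.2, 5 → best response Decoy.
No profile is a mutual best response for all players.

There is no pure-strategy Nash equilibrium.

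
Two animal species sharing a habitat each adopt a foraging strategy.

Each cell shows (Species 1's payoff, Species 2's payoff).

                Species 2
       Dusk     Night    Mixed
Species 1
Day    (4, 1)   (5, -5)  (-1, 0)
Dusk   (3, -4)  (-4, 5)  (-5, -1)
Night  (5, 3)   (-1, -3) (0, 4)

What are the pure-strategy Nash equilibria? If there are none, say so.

The unique pure-strategy Nash equilibrium is (Night, Mixed).

(Day, Dusk): Species 1 can switch to Night (4 → 5). Not NE.
(Day, Night): Species 2 can switch to Dusk (-5 → 1). Not NE.
(Day, Mixed): Species 1 can switch to Night (-1 → 0). Not NE.
(Dusk, Dusk): Species 1 can switch to Day (3 → 4). Not NE.
(Dusk, Night): Species 1 can switch to Day (-4 → 5). Not NE.
(Dusk, Mixed): Species 1 can switch to Day (-5 → -1). Not NE.
(Night, Dusk): Species 2 can switch to Mixed (3 → 4). Not NE.
(Night, Night): Species 1 can switch to Day (-1 → 5). Not NE.
(Night, Mixed): Species 1 gets 0, best alternative -1; Species 2 gets 4, best alternative 3. No profitable deviation — NE.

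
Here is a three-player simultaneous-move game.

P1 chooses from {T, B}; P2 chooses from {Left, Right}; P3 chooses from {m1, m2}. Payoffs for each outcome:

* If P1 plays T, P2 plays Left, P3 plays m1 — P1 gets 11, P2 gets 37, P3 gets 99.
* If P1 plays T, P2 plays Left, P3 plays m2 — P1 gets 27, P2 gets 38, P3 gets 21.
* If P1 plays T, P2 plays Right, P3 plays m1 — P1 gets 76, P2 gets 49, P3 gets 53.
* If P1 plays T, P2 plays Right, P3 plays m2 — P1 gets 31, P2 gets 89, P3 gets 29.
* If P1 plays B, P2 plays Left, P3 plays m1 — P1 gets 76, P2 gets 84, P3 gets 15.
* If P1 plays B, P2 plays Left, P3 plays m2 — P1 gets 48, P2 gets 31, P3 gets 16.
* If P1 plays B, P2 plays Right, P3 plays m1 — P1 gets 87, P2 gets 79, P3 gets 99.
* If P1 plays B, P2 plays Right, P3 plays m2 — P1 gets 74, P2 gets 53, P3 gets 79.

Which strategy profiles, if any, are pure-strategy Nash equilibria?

There is no pure-strategy Nash equilibrium.

P1 against (Left, m1): payoffs 11, 76 → best response B.
P1 against (Left, m2): payoffs 27, 48 → best response B.
P1 against (Right, m1): payoffs 76, 87 → best response B.
P1 against (Right, m2): payoffs 31, 74 → best response B.
P2 against (T, m1): payoffs 37, 49 → best response Right.
P2 against (T, m2): payoffs 38, 89 → best response Right.
P2 against (B, m1): payoffs 84, 79 → best response Left.
P2 against (B, m2): payoffs 31, 53 → best response Right.
P3 against (T, Left): payoffs 99, 21 → best response m1.
P3 against (T, Right): payoffs 53, 29 → best response m1.
P3 against (B, Left): payoffs 15, 16 → best response m2.
P3 against (B, Right): payoffs 99, 79 → best response m1.
No profile is a mutual best response for all players.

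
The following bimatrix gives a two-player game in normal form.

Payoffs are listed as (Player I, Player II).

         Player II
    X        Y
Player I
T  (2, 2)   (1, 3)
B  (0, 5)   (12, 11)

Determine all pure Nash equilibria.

Pure NE: (B, Y)

Mark each player's best response to every combination of opponents' strategies; a profile where every player is best-responding is a pure Nash equilibrium.
Player I against X: payoffs 2, 0 → best response T.
Player I against Y: payoffs 1, 12 → best response B.
Player II against T: payoffs 2, 3 → best response Y.
Player II against B: payoffs 5, 11 → best response Y.
Mutual best responses: (B, Y).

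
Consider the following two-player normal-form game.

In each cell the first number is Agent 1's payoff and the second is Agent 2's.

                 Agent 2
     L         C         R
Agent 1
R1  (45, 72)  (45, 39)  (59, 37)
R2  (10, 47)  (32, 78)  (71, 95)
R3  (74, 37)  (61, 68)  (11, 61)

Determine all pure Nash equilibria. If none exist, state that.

For each player, find the best response to each opponent profile; mutual best responses are the pure NE.
Agent 1 against L: payoffs 45, 10, 74 → best response R3.
Agent 1 against C: payoffs 45, 32, 61 → best response R3.
Agent 1 against R: payoffs 59, 71, 11 → best response R2.
Agent 2 against R1: payoffs 72, 39, 37 → best response L.
Agent 2 against R2: payoffs 47, 78, 95 → best response R.
Agent 2 against R3: payoffs 37, 68, 61 → best response C.
Mutual best responses: (R2, R); (R3, C).

The pure Nash equilibria are (R2, R), (R3, C).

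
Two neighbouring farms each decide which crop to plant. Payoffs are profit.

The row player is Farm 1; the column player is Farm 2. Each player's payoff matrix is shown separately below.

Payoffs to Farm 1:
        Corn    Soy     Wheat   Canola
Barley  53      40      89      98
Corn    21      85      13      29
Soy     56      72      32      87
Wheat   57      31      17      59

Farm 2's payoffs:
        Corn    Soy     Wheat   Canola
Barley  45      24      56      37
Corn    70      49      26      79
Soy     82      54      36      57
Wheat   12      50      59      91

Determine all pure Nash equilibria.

(Barley, Corn): Farm 1 can switch to Soy (53 → 56). Not NE.
(Barley, Soy): Farm 1 can switch to Corn (40 → 85). Not NE.
(Barley, Wheat): Farm 1 gets 89, best alternative 32; Farm 2 gets 56, best alternative 45. No profitable deviation — NE.
(Barley, Canola): Farm 2 can switch to Corn (37 → 45). Not NE.
(Corn, Corn): Farm 1 can switch to Barley (21 → 53). Not NE.
(Corn, Soy): Farm 2 can switch to Corn (49 → 70). Not NE.
(Corn, Wheat): Farm 1 can switch to Barley (13 → 89). Not NE.
(Corn, Canola): Farm 1 can switch to Barley (29 → 98). Not NE.
(Soy, Corn): Farm 1 can switch to Wheat (56 → 57). Not NE.
(Soy, Soy): Farm 1 can switch to Corn (72 → 85). Not NE.
(Soy, Wheat): Farm 1 can switch to Barley (32 → 89). Not NE.
(The remaining 5 profiles each have a profitable deviation by the same check.)

Pure NE: (Barley, Wheat)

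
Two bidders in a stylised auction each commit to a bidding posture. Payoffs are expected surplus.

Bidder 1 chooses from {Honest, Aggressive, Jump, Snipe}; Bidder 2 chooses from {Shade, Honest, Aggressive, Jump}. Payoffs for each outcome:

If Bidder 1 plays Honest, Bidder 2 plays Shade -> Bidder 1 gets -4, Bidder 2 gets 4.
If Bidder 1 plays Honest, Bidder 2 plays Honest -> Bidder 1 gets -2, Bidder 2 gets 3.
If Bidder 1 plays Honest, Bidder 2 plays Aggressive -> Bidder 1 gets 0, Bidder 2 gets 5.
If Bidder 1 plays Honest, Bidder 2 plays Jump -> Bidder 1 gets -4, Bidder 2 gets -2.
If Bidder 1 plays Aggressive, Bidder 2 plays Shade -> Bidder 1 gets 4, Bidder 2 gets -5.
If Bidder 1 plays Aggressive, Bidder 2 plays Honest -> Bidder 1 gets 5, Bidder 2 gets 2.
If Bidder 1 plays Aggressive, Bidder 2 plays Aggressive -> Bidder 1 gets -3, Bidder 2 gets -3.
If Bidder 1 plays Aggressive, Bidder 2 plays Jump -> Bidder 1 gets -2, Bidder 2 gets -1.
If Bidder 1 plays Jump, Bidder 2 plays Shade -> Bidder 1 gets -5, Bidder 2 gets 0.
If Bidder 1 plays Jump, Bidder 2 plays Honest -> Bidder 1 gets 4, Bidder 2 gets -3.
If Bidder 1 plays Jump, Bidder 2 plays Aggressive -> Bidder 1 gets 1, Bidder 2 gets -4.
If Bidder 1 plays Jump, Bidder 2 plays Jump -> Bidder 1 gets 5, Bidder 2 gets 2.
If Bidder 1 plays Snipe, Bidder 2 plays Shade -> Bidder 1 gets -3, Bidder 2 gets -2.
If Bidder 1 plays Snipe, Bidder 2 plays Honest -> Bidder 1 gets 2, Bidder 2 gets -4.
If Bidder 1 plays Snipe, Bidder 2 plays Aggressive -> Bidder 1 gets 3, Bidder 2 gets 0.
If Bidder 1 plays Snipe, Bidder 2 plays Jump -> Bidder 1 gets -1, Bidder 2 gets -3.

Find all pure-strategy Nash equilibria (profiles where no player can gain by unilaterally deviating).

For each strategy profile, look for a profitable unilateral deviation.
(Honest, Shade): Bidder 1 can switch to Aggressive (-4 → 4). Not NE.
(Honest, Honest): Bidder 1 can switch to Aggressive (-2 → 5). Not NE.
(Honest, Aggressive): Bidder 1 can switch to Jump (0 → 1). Not NE.
(Honest, Jump): Bidder 1 can switch to Aggressive (-4 → -2). Not NE.
(Aggressive, Shade): Bidder 2 can switch to Honest (-5 → 2). Not NE.
(Aggressive, Honest): Bidder 1 gets 5, best alternative 4; Bidder 2 gets 2, best alternative -1. No profitable deviation — NE.
(Aggressive, Aggressive): Bidder 1 can switch to Honest (-3 → 0). Not NE.
(Aggressive, Jump): Bidder 1 can switch to Jump (-2 → 5). Not NE.
(Jump, Shade): Bidder 1 can switch to Honest (-5 → -4). Not NE.
(Jump, Honest): Bidder 1 can switch to Aggressive (4 → 5). Not NE.
(Jump, Aggressive): Bidder 1 can switch to Snipe (1 → 3). Not NE.
(Jump, Jump): Bidder 1 gets 5, best alternative -1; Bidder 2 gets 2, best alternative 0. No profitable deviation — NE.
(Snipe, Aggressive): Bidder 1 gets 3, best alternative 1; Bidder 2 gets 0, best alternative -2. No profitable deviation — NE.
(The remaining 3 profiles each have a profitable deviation by the same check.)

Pure-strategy Nash equilibria: (Aggressive, Honest), (Jump, Jump), (Snipe, Aggressive)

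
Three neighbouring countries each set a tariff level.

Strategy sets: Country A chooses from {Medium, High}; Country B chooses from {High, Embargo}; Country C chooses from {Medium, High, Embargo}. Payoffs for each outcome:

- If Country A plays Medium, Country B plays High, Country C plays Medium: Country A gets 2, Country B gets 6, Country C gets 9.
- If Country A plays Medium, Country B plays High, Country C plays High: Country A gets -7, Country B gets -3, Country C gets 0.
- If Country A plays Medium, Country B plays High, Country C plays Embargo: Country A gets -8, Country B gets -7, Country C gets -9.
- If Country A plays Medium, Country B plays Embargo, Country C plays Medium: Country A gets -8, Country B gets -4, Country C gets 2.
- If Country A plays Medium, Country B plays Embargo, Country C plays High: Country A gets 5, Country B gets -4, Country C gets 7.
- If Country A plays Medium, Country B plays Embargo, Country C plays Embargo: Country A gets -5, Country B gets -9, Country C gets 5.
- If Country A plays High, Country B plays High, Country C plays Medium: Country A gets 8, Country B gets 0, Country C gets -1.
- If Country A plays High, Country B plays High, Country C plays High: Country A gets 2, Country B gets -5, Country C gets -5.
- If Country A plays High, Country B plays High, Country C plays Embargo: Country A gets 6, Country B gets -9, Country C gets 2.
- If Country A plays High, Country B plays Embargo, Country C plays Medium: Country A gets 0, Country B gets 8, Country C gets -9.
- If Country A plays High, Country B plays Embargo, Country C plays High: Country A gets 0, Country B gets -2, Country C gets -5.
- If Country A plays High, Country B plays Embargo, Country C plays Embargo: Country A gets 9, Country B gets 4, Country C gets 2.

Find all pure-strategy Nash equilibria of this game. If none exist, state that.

Pure NE: (High, Embargo, Embargo)

For each player, find the best response to each opponent profile; mutual best responses are the pure NE.
Country A against (High, Medium): payoffs 2, 8 → best response High.
Country A against (High, High): payoffs -7, 2 → best response High.
Country A against (High, Embargo): payoffs -8, 6 → best response High.
Country A against (Embargo, Medium): payoffs -8, 0 → best response High.
Country A against (Embargo, High): payoffs 5, 0 → best response Medium.
Country A against (Embargo, Embargo): payoffs -5, 9 → best response High.
Country B against (Medium, Medium): payoffs 6, -4 → best response High.
Country B against (Medium, High): payoffs -3, -4 → best response High.
Country B against (Medium, Embargo): payoffs -7, -9 → best response High.
Country B against (High, Medium): payoffs 0, 8 → best response Embargo.
Country B against (High, High): payoffs -5, -2 → best response Embargo.
Country B against (High, Embargo): payoffs -9, 4 → best response Embargo.
Country C against (Medium, High): payoffs 9, 0, -9 → best response Medium.
Country C against (Medium, Embargo): payoffs 2, 7, 5 → best response High.
Country C against (High, High): payoffs -1, -5, 2 → best response Embargo.
Country C against (High, Embargo): payoffs -9, -5, 2 → best response Embargo.
Mutual best responses: (High, Embargo, Embargo).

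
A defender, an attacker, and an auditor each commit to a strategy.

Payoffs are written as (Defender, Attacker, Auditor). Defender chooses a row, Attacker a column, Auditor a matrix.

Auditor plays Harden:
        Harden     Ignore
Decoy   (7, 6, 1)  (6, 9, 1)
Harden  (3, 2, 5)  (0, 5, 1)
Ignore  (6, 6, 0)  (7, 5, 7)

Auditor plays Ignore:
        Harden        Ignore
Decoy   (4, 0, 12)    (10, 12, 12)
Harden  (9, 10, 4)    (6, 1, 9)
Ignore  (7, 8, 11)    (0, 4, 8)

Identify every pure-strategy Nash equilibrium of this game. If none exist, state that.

(Decoy, Ignore, Ignore)

(Decoy, Harden, Harden): Attacker can switch to Ignore (6 → 9). Not NE.
(Decoy, Harden, Ignore): Defender can switch to Harden (4 → 9). Not NE.
(Decoy, Ignore, Harden): Defender can switch to Ignore (6 → 7). Not NE.
(Decoy, Ignore, Ignore): Defender gets 10, best alternative 6; Attacker gets 12, best alternative 0; Auditor gets 12, best alternative 1. No profitable deviation — NE.
(Harden, Harden, Harden): Defender can switch to Decoy (3 → 7). Not NE.
(Harden, Harden, Ignore): Auditor can switch to Harden (4 → 5). Not NE.
(Harden, Ignore, Harden): Defender can switch to Decoy (0 → 6). Not NE.
(The remaining 5 profiles each have a profitable deviation by the same check.)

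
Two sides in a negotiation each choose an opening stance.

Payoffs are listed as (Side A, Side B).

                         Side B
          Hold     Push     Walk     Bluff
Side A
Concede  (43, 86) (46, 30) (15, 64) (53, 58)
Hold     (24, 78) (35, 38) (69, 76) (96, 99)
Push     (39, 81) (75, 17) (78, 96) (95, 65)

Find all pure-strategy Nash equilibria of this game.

For each player, find the best response to each opponent profile; mutual best responses are the pure NE.
Side A against Hold: payoffs 43, 24, 39 → best response Concede.
Side A against Push: payoffs 46, 35, 75 → best response Push.
Side A against Walk: payoffs 15, 69, 78 → best response Push.
Side A against Bluff: payoffs 53, 96, 95 → best response Hold.
Side B against Concede: payoffs 86, 30, 64, 58 → best response Hold.
Side B against Hold: payoffs 78, 38, 76, 99 → best response Bluff.
Side B against Push: payoffs 81, 17, 96, 65 → best response Walk.
Mutual best responses: (Concede, Hold); (Hold, Bluff); (Push, Walk).

The pure Nash equilibria are (Concede, Hold); (Hold, Bluff); (Push, Walk).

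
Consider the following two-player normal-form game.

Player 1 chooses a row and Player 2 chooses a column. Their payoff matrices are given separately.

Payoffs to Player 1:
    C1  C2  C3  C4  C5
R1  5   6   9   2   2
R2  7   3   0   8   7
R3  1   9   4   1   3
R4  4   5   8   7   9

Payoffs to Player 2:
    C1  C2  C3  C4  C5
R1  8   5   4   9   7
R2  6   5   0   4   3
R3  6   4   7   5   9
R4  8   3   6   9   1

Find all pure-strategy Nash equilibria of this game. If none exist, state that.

(R1, C1): Player 1 can switch to R2 (5 → 7). Not NE.
(R1, C2): Player 1 can switch to R3 (6 → 9). Not NE.
(R1, C3): Player 2 can switch to C1 (4 → 8). Not NE.
(R1, C4): Player 1 can switch to R2 (2 → 8). Not NE.
(R1, C5): Player 1 can switch to R2 (2 → 7). Not NE.
(R2, C1): Player 1 gets 7, best alternative 5; Player 2 gets 6, best alternative 5. No profitable deviation — NE.
(R2, C2): Player 1 can switch to R1 (3 → 6). Not NE.
(R2, C3): Player 1 can switch to R1 (0 → 9). Not NE.
(R2, C4): Player 2 can switch to C1 (4 → 6). Not NE.
(The remaining 11 profiles each have a profitable deviation by the same check.)

The unique pure-strategy Nash equilibrium is (R2, C1).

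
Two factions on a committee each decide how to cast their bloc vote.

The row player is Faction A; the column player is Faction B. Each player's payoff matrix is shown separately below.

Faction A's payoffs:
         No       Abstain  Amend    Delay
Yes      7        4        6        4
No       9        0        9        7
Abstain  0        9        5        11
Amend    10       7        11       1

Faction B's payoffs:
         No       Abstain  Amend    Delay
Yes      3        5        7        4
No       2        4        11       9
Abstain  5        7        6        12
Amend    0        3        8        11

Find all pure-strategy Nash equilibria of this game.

(Abstain, Delay)

For each player, find the best response to each opponent profile; mutual best responses are the pure NE.
Faction A against No: payoffs 7, 9, 0, 10 → best response Amend.
Faction A against Abstain: payoffs 4, 0, 9, 7 → best response Abstain.
Faction A against Amend: payoffs 6, 9, 5, 11 → best response Amend.
Faction A against Delay: payoffs 4, 7, 11, 1 → best response Abstain.
Faction B against Yes: payoffs 3, 5, 7, 4 → best response Amend.
Faction B against No: payoffs 2, 4, 11, 9 → best response Amend.
Faction B against Abstain: payoffs 5, 7, 6, 12 → best response Delay.
Faction B against Amend: payoffs 0, 3, 8, 11 → best response Delay.
Mutual best responses: (Abstain, Delay).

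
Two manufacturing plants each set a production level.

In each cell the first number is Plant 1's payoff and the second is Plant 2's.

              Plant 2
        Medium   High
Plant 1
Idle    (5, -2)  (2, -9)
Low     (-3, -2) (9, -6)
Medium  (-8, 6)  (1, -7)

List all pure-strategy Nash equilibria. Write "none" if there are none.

Plant 1 against Medium: payoffs 5, -3, -8 → best response Idle.
Plant 1 against High: payoffs 2, 9, 1 → best response Low.
Plant 2 against Idle: payoffs -2, -9 → best response Medium.
Plant 2 against Low: payoffs -2, -6 → best response Medium.
Plant 2 against Medium: payoffs 6, -7 → best response Medium.
Mutual best responses: (Idle, Medium).

Pure NE: (Idle, Medium)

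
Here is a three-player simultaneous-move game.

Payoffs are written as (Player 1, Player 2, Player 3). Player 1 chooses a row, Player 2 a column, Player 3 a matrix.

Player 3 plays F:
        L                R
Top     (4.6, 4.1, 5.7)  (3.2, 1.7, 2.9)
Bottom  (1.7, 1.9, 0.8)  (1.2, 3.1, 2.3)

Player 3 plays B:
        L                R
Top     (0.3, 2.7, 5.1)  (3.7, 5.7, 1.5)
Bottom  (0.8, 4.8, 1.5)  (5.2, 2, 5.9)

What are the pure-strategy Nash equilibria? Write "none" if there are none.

Pure-strategy Nash equilibria: (Top, L, F), (Bottom, L, B)

(Top, L, F): Player 1 gets 4.6, best alternative 1.7; Player 2 gets 4.1, best alternative 1.7; Player 3 gets 5.7, best alternative 5.1. No profitable deviation — NE.
(Top, L, B): Player 1 can switch to Bottom (0.3 → 0.8). Not NE.
(Top, R, F): Player 2 can switch to L (1.7 → 4.1). Not NE.
(Top, R, B): Player 1 can switch to Bottom (3.7 → 5.2). Not NE.
(Bottom, L, F): Player 1 can switch to Top (1.7 → 4.6). Not NE.
(Bottom, L, B): Player 1 gets 0.8, best alternative 0.3; Player 2 gets 4.8, best alternative 2; Player 3 gets 1.5, best alternative 0.8. No profitable deviation — NE.
(Bottom, R, F): Player 1 can switch to Top (1.2 → 3.2). Not NE.
(Bottom, R, B): Player 2 can switch to L (2 → 4.8). Not NE.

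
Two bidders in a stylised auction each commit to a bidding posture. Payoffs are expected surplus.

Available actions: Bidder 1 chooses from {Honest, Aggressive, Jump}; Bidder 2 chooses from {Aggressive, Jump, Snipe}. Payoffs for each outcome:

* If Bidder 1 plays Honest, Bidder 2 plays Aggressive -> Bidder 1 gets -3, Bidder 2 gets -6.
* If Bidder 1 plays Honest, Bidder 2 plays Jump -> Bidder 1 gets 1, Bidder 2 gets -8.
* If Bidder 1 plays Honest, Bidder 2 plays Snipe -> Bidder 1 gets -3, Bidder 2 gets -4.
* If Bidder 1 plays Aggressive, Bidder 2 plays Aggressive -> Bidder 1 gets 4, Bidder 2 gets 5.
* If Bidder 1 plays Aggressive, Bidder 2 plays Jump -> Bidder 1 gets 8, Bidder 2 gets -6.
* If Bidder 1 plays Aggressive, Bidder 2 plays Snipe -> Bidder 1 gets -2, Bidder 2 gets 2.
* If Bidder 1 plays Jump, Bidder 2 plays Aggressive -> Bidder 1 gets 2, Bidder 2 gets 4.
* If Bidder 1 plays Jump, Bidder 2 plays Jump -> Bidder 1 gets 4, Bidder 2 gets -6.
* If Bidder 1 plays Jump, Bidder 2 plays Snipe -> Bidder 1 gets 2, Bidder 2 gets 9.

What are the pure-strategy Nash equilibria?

Pure-strategy Nash equilibria: (Aggressive, Aggressive) and (Jump, Snipe)

Check each profile: it is a Nash equilibrium iff no player can strictly gain by switching unilaterally.
(Honest, Aggressive): Bidder 1 can switch to Aggressive (-3 → 4). Not NE.
(Honest, Jump): Bidder 1 can switch to Aggressive (1 → 8). Not NE.
(Honest, Snipe): Bidder 1 can switch to Aggressive (-3 → -2). Not NE.
(Aggressive, Aggressive): Bidder 1 gets 4, best alternative 2; Bidder 2 gets 5, best alternative 2. No profitable deviation — NE.
(Aggressive, Jump): Bidder 2 can switch to Aggressive (-6 → 5). Not NE.
(Aggressive, Snipe): Bidder 1 can switch to Jump (-2 → 2). Not NE.
(Jump, Aggressive): Bidder 1 can switch to Aggressive (2 → 4). Not NE.
(Jump, Jump): Bidder 1 can switch to Aggressive (4 → 8). Not NE.
(Jump, Snipe): Bidder 1 gets 2, best alternative -2; Bidder 2 gets 9, best alternative 4. No profitable deviation — NE.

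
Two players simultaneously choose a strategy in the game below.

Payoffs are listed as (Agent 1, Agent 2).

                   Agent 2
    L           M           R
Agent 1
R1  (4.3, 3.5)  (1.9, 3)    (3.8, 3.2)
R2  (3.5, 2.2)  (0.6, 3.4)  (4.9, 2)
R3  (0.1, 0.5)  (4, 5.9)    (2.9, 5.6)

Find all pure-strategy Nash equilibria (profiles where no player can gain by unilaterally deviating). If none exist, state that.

(R1, L): Agent 1 gets 4.3, best alternative 3.5; Agent 2 gets 3.5, best alternative 3.2. No profitable deviation — NE.
(R1, M): Agent 1 can switch to R3 (1.9 → 4). Not NE.
(R1, R): Agent 1 can switch to R2 (3.8 → 4.9). Not NE.
(R2, L): Agent 1 can switch to R1 (3.5 → 4.3). Not NE.
(R2, M): Agent 1 can switch to R1 (0.6 → 1.9). Not NE.
(R2, R): Agent 2 can switch to L (2 → 2.2). Not NE.
(R3, L): Agent 1 can switch to R1 (0.1 → 4.3). Not NE.
(R3, M): Agent 1 gets 4, best alternative 1.9; Agent 2 gets 5.9, best alternative 5.6. No profitable deviation — NE.
(R3, R): Agent 1 can switch to R1 (2.9 → 3.8). Not NE.

(R1, L), (R3, M)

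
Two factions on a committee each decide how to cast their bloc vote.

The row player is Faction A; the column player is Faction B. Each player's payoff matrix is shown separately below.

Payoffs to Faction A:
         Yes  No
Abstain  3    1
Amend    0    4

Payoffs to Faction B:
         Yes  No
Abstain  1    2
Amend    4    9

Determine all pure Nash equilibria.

(Abstain, Yes): Faction B can switch to No (1 → 2). Not NE.
(Abstain, No): Faction A can switch to Amend (1 → 4). Not NE.
(Amend, Yes): Faction A can switch to Abstain (0 → 3). Not NE.
(Amend, No): Faction A gets 4, best alternative 1; Faction B gets 9, best alternative 4. No profitable deviation — NE.

The unique pure-strategy Nash equilibrium is (Amend, No).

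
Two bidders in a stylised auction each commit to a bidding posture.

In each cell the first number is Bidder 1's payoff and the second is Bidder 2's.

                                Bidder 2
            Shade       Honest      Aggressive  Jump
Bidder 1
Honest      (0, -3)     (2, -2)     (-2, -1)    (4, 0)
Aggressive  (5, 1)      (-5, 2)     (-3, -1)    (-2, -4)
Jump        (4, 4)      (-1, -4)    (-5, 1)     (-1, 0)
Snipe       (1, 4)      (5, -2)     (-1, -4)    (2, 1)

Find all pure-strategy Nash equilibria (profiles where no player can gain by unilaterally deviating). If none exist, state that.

(Honest, Jump)

(Honest, Shade): Bidder 1 can switch to Aggressive (0 → 5). Not NE.
(Honest, Honest): Bidder 1 can switch to Snipe (2 → 5). Not NE.
(Honest, Aggressive): Bidder 1 can switch to Snipe (-2 → -1). Not NE.
(Honest, Jump): Bidder 1 gets 4, best alternative 2; Bidder 2 gets 0, best alternative -1. No profitable deviation — NE.
(Aggressive, Shade): Bidder 2 can switch to Honest (1 → 2). Not NE.
(Aggressive, Honest): Bidder 1 can switch to Honest (-5 → 2). Not NE.
(Aggressive, Aggressive): Bidder 1 can switch to Honest (-3 → -2). Not NE.
(Aggressive, Jump): Bidder 1 can switch to Honest (-2 → 4). Not NE.
(Jump, Shade): Bidder 1 can switch to Aggressive (4 → 5). Not NE.
(Jump, Honest): Bidder 1 can switch to Honest (-1 → 2). Not NE.
(Jump, Aggressive): Bidder 1 can switch to Honest (-5 → -2). Not NE.
(The remaining 5 profiles each have a profitable deviation by the same check.)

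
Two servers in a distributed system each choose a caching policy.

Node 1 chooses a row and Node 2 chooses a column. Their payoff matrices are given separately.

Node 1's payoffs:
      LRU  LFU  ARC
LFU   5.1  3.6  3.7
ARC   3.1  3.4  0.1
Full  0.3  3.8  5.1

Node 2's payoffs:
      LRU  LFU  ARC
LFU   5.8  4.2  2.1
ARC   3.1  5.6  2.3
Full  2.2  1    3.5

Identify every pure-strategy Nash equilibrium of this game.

(LFU, LRU), (Full, ARC)

(LFU, LRU): Node 1 gets 5.1, best alternative 3.1; Node 2 gets 5.8, best alternative 4.2. No profitable deviation — NE.
(LFU, LFU): Node 1 can switch to Full (3.6 → 3.8). Not NE.
(LFU, ARC): Node 1 can switch to Full (3.7 → 5.1). Not NE.
(ARC, LRU): Node 1 can switch to LFU (3.1 → 5.1). Not NE.
(ARC, LFU): Node 1 can switch to LFU (3.4 → 3.6). Not NE.
(ARC, ARC): Node 1 can switch to LFU (0.1 → 3.7). Not NE.
(Full, LRU): Node 1 can switch to LFU (0.3 → 5.1). Not NE.
(Full, LFU): Node 2 can switch to LRU (1 → 2.2). Not NE.
(Full, ARC): Node 1 gets 5.1, best alternative 3.7; Node 2 gets 3.5, best alternative 2.2. No profitable deviation — NE.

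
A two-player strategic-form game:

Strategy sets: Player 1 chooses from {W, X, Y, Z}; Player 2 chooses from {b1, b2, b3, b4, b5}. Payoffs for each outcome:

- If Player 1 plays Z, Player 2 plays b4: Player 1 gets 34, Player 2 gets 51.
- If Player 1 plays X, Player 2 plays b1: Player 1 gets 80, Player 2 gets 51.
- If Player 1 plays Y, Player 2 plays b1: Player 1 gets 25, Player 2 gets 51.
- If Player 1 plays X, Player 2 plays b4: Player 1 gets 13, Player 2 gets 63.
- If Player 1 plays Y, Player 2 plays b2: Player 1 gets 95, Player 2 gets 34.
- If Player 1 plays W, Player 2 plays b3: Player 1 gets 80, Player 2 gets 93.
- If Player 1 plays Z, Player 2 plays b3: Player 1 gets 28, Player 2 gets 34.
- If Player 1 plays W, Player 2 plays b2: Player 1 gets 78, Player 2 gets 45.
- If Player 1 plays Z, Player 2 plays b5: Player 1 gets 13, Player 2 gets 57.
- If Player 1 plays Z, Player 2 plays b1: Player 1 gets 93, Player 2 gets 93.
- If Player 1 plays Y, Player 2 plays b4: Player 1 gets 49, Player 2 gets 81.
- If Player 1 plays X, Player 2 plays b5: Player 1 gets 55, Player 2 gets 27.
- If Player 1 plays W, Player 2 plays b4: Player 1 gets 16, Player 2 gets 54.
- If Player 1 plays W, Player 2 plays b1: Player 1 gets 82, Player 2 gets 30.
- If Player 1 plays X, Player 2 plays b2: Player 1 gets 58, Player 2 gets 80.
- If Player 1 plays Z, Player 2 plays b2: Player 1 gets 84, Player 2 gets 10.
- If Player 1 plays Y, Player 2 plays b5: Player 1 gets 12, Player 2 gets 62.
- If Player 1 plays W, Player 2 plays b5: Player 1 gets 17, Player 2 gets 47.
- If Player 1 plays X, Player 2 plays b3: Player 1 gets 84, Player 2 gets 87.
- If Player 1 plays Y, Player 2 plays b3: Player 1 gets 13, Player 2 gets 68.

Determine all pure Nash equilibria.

Pure-strategy Nash equilibria: (X, b3), (Y, b4), (Z, b1)

Player 1 against b1: payoffs 82, 80, 25, 93 → best response Z.
Player 1 against b2: payoffs 78, 58, 95, 84 → best response Y.
Player 1 against b3: payoffs 80, 84, 13, 28 → best response X.
Player 1 against b4: payoffs 16, 13, 49, 34 → best response Y.
Player 1 against b5: payoffs 17, 55, 12, 13 → best response X.
Player 2 against W: payoffs 30, 45, 93, 54, 47 → best response b3.
Player 2 against X: payoffs 51, 80, 87, 63, 27 → best response b3.
Player 2 against Y: payoffs 51, 34, 68, 81, 62 → best response b4.
Player 2 against Z: payoffs 93, 10, 34, 51, 57 → best response b1.
Mutual best responses: (X, b3); (Y, b4); (Z, b1).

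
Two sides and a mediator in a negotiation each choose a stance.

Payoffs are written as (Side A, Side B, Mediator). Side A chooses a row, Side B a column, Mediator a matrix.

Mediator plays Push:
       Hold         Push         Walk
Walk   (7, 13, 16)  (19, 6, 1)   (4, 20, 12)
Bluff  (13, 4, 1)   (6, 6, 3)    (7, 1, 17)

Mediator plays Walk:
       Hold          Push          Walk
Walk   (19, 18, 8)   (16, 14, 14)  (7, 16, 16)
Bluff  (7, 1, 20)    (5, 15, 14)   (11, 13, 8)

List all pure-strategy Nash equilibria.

none

For each player, find the best response to each opponent profile; mutual best responses are the pure NE.
Side A against (Hold, Push): payoffs 7, 13 → best response Bluff.
Side A against (Hold, Walk): payoffs 19, 7 → best response Walk.
Side A against (Push, Push): payoffs 19, 6 → best response Walk.
Side A against (Push, Walk): payoffs 16, 5 → best response Walk.
Side A against (Walk, Push): payoffs 4, 7 → best response Bluff.
Side A against (Walk, Walk): payoffs 7, 11 → best response Bluff.
Side B against (Walk, Push): payoffs 13, 6, 20 → best response Walk.
Side B against (Walk, Walk): payoffs 18, 14, 16 → best response Hold.
Side B against (Bluff, Push): payoffs 4, 6, 1 → best response Push.
Side B against (Bluff, Walk): payoffs 1, 15, 13 → best response Push.
Mediator against (Walk, Hold): payoffs 16, 8 → best response Push.
Mediator against (Walk, Push): payoffs 1, 14 → best response Walk.
Mediator against (Walk, Walk): payoffs 12, 16 → best response Walk.
Mediator against (Bluff, Hold): payoffs 1, 20 → best response Walk.
Mediator against (Bluff, Push): payoffs 3, 14 → best response Walk.
Mediator against (Bluff, Walk): payoffs 17, 8 → best response Push.
No profile is a mutual best response for all players.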